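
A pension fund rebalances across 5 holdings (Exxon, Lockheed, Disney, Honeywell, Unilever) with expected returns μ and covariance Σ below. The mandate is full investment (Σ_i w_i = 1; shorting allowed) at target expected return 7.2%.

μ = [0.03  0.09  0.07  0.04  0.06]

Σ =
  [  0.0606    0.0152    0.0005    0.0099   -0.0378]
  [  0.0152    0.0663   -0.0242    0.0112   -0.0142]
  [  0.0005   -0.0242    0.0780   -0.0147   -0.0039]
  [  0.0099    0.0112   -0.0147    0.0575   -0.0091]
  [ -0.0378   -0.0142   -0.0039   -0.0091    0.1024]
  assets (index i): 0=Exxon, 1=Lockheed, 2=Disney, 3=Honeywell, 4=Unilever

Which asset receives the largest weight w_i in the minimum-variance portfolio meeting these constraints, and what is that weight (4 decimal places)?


Lockheed (0.3901)

g=Σ⁻¹μ = [0.6150  1.9659  1.7233  0.8414  1.2260]
h=Σ⁻¹𝟙 = [22.7769  20.3454  23.8112  19.3322  23.6197]
a=μᵀg=0.423232  b=𝟙ᵀg=6.371647  c=𝟙ᵀh=109.885423  D=ac−b²=5.909108
λ₁=(c·0.072−b)/D = (109.885423·0.072−6.371647)/5.909108 = 0.260632
λ₂=(a−b·0.072)/D = (0.423232−6.371647·0.072)/5.909108 = -0.006012
w* = 0.260632·g + -0.006012·h:
  w_0 = 0.260632·0.6150 + -0.006012·22.7769 = 0.0233  (Exxon)
  w_1 = 0.260632·1.9659 + -0.006012·20.3454 = 0.3901  (Lockheed)
  w_2 = 0.260632·1.7233 + -0.006012·23.8112 = 0.3060  (Disney)
  w_3 = 0.260632·0.8414 + -0.006012·19.3322 = 0.1031  (Honeywell)
  w_4 = 0.260632·1.2260 + -0.006012·23.6197 = 0.1775  (Unilever)
Σw_i=1.0000  μᵀw=0.0720
σ²=wᵀΣw=λ₁·μ_p+λ₂ = 0.260632·0.072 + -0.006012 = 0.012753 ≈ 0.0128


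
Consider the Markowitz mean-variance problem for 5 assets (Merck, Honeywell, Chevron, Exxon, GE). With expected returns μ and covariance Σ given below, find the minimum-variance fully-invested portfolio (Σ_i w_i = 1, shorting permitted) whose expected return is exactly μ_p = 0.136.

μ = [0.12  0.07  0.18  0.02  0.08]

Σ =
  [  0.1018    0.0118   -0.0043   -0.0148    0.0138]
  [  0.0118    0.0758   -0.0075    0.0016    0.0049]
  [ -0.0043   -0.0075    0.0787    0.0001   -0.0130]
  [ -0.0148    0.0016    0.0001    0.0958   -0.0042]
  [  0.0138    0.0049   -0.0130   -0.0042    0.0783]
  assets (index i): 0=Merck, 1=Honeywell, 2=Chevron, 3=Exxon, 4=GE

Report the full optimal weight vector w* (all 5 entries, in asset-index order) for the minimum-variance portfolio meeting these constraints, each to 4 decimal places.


x=Σ⁻¹μ = [1.0750  0.9287  2.6377  0.4107  1.2341]
y=Σ⁻¹𝟙 = [9.0022  12.2855  16.6387  12.2131  13.8336]
a=μᵀx=0.775738  b=𝟙ᵀx=6.286165  c=𝟙ᵀy=63.973062  D=ac−b²=10.110444
λ₁=(c·0.136−b)/D = (63.973062·0.136−6.286165)/10.110444 = 0.238780
λ₂=(a−b·0.136)/D = (0.775738−6.286165·0.136)/10.110444 = -0.007832
w* = 0.238780·x + -0.007832·y:
  w_0 = 0.238780·1.0750 + -0.007832·9.0022 = 0.1862  (Merck)
  w_1 = 0.238780·0.9287 + -0.007832·12.2855 = 0.1255  (Honeywell)
  w_2 = 0.238780·2.6377 + -0.007832·16.6387 = 0.4995  (Chevron)
  w_3 = 0.238780·0.4107 + -0.007832·12.2131 = 0.0024  (Exxon)
  w_4 = 0.238780·1.2341 + -0.007832·13.8336 = 0.1863  (GE)
Σw_i=1.0000  μᵀw=0.1360
σ²=wᵀΣw=λ₁·μ_p+λ₂ = 0.238780·0.136 + -0.007832 = 0.024642 ≈ 0.0246

0.1862  0.1255  0.4995  0.0024  0.1863


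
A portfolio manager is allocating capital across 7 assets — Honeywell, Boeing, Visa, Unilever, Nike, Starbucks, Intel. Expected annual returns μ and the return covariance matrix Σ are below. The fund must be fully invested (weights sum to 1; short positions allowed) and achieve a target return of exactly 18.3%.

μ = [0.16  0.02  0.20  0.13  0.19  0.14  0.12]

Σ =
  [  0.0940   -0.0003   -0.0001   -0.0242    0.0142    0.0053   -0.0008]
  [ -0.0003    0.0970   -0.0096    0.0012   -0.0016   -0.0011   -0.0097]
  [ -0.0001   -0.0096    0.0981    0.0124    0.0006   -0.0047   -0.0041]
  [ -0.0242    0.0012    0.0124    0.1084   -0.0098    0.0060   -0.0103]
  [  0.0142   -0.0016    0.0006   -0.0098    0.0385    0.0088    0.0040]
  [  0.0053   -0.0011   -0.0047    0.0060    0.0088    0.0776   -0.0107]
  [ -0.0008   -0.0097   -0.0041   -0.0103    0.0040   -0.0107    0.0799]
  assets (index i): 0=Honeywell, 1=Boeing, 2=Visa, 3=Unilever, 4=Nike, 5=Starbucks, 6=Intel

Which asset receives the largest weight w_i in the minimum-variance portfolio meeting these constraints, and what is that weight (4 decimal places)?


Nike (0.4594)

p=Σ⁻¹μ = [1.4447  0.6660  2.0050  1.7752  4.3153  1.4731  1.9102]
q=Σ⁻¹𝟙 = [10.2806  13.4631  11.0328  12.9972  21.3750  11.9623  17.0265]
a=μᵀp=2.131613  b=𝟙ᵀp=13.589496  c=𝟙ᵀq=98.137448  D=ac−b²=24.516683
λ₁=(c·0.183−b)/D = (98.137448·0.183−13.589496)/24.516683 = 0.178232
λ₂=(a−b·0.183)/D = (2.131613−13.589496·0.183)/24.516683 = -0.014491
w* = 0.178232·p + -0.014491·q:
  w_0 = 0.178232·1.4447 + -0.014491·10.2806 = 0.1085  (Honeywell)
  w_1 = 0.178232·0.6660 + -0.014491·13.4631 = -0.0764  (Boeing)
  w_2 = 0.178232·2.0050 + -0.014491·11.0328 = 0.1975  (Visa)
  w_3 = 0.178232·1.7752 + -0.014491·12.9972 = 0.1280  (Unilever)
  w_4 = 0.178232·4.3153 + -0.014491·21.3750 = 0.4594  (Nike)
  w_5 = 0.178232·1.4731 + -0.014491·11.9623 = 0.0892  (Starbucks)
  w_6 = 0.178232·1.9102 + -0.014491·17.0265 = 0.0937  (Intel)
Σw_i=1.0000  μᵀw=0.1830
σ²=wᵀΣw=λ₁·μ_p+λ₂ = 0.178232·0.183 + -0.014491 = 0.018126 ≈ 0.0181


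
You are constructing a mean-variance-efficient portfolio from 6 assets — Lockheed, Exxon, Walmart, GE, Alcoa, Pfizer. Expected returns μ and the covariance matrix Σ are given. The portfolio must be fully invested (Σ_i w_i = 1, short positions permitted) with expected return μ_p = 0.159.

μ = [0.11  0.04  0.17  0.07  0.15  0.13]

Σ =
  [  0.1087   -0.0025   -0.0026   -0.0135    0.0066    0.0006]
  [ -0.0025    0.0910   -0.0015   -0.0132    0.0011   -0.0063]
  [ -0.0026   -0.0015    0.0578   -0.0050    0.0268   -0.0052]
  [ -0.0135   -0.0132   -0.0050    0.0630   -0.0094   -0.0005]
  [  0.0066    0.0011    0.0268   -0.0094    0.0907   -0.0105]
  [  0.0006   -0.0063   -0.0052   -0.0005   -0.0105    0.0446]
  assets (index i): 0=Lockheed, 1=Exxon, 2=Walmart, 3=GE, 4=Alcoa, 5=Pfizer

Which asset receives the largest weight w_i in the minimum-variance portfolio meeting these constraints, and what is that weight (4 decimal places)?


Walmart (0.4552)

x=Σ⁻¹μ = [1.2613  1.0636  2.9221  2.0643  1.3309  3.7252]
y=Σ⁻¹𝟙 = [12.3817  17.2355  18.2601  25.3999  10.5782  29.5937]
a=μᵀx=1.506471  b=𝟙ᵀx=12.367533  c=𝟙ᵀy=113.449101  D=ac−b²=17.951906
λ₁=(c·0.159−b)/D = (113.449101·0.159−12.367533)/17.951906 = 0.315893
λ₂=(a−b·0.159)/D = (1.506471−12.367533·0.159)/17.951906 = -0.025622
w* = 0.315893·x + -0.025622·y:
  w_0 = 0.315893·1.2613 + -0.025622·12.3817 = 0.0812  (Lockheed)
  w_1 = 0.315893·1.0636 + -0.025622·17.2355 = -0.1056  (Exxon)
  w_2 = 0.315893·2.9221 + -0.025622·18.2601 = 0.4552  (Walmart)
  w_3 = 0.315893·2.0643 + -0.025622·25.3999 = 0.0013  (GE)
  w_4 = 0.315893·1.3309 + -0.025622·10.5782 = 0.1494  (Alcoa)
  w_5 = 0.315893·3.7252 + -0.025622·29.5937 = 0.4185  (Pfizer)
Σw_i=1.0000  μᵀw=0.1590
σ²=wᵀΣw=λ₁·μ_p+λ₂ = 0.315893·0.159 + -0.025622 = 0.024605 ≈ 0.0246


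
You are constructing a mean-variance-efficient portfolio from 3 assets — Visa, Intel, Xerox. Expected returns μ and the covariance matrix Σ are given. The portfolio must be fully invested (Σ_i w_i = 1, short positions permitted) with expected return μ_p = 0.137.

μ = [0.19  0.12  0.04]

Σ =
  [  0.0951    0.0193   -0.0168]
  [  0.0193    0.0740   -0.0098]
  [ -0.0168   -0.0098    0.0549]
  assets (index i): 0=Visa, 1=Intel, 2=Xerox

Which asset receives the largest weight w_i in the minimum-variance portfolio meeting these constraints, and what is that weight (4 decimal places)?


Visa (0.5059)

u=Σ⁻¹μ = [2.0115  1.3059  1.5772]
v=Σ⁻¹𝟙 = [12.0550  13.5915  24.3301]
a=μᵀu=0.601982  b=𝟙ᵀu=4.894633  c=𝟙ᵀv=49.976581  D=ac−b²=6.127551
λ₁=(c·0.137−b)/D = (49.976581·0.137−4.894633)/6.127551 = 0.318587
λ₂=(a−b·0.137)/D = (0.601982−4.894633·0.137)/6.127551 = -0.011193
w* = 0.318587·u + -0.011193·v:
  w_0 = 0.318587·2.0115 + -0.011193·12.0550 = 0.5059  (Visa)
  w_1 = 0.318587·1.3059 + -0.011193·13.5915 = 0.2639  (Intel)
  w_2 = 0.318587·1.5772 + -0.011193·24.3301 = 0.2302  (Xerox)
Σw_i=1.0000  μᵀw=0.1370
σ²=wᵀΣw=λ₁·μ_p+λ₂ = 0.318587·0.137 + -0.011193 = 0.032454 ≈ 0.0325


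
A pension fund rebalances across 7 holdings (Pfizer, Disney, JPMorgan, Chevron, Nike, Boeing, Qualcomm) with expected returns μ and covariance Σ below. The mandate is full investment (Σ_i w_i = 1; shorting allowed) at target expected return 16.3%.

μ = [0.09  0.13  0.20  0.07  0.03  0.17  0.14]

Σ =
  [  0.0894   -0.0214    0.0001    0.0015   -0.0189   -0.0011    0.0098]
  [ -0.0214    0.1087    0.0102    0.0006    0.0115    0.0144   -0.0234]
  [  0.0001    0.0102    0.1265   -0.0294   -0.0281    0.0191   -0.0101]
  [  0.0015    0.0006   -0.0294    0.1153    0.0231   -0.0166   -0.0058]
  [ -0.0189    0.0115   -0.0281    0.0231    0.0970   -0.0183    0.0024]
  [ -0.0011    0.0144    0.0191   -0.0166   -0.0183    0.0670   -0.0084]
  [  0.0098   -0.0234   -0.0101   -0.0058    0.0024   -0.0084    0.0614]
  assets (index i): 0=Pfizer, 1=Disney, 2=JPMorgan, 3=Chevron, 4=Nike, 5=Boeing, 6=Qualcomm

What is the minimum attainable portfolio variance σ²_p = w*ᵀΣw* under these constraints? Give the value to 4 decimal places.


0.0200

p=Σ⁻¹μ = [1.2127  1.5223  1.8712  1.4302  1.0013  2.7567  3.4476]
q=Σ⁻¹𝟙 = [14.6874  11.7650  12.2199  12.4303  15.4336  19.4163  23.6635]
a=μᵀp=1.762743  b=𝟙ᵀp=13.242076  c=𝟙ᵀq=109.615949  D=ac−b²=17.872118
λ₁=(c·0.163−b)/D = (109.615949·0.163−13.242076)/17.872118 = 0.258801
λ₂=(a−b·0.163)/D = (1.762743−13.242076·0.163)/17.872118 = -0.022142
w* = 0.258801·p + -0.022142·q:
  w_0 = 0.258801·1.2127 + -0.022142·14.6874 = -0.0114  (Pfizer)
  w_1 = 0.258801·1.5223 + -0.022142·11.7650 = 0.1335  (Disney)
  w_2 = 0.258801·1.8712 + -0.022142·12.2199 = 0.2137  (JPMorgan)
  w_3 = 0.258801·1.4302 + -0.022142·12.4303 = 0.0949  (Chevron)
  w_4 = 0.258801·1.0013 + -0.022142·15.4336 = -0.0826  (Nike)
  w_5 = 0.258801·2.7567 + -0.022142·19.4163 = 0.2835  (Boeing)
  w_6 = 0.258801·3.4476 + -0.022142·23.6635 = 0.3683  (Qualcomm)
Σw_i=1.0000  μᵀw=0.1630
σ²=wᵀΣw=λ₁·μ_p+λ₂ = 0.258801·0.163 + -0.022142 = 0.020043 ≈ 0.0200


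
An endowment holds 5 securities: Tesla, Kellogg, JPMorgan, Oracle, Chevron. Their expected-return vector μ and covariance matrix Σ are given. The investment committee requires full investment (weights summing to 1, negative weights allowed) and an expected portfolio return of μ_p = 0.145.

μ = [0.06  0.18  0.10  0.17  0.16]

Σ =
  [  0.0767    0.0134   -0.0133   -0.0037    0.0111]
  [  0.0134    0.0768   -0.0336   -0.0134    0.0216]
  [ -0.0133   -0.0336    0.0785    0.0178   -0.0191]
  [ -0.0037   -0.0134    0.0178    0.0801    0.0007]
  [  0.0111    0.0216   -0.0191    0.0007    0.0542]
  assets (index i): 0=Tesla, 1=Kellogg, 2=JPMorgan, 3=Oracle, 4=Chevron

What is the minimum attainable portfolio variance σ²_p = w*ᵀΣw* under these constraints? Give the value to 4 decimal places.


0.0129

g=Σ⁻¹μ = [0.4528  3.1419  2.8709  2.0082  2.5929]
h=Σ⁻¹𝟙 = [12.0697  18.7030  24.5374  10.5691  17.0352]
a=μᵀg=1.636078  b=𝟙ᵀg=11.066850  c=𝟙ᵀh=82.914443  D=ac−b²=13.179356
λ₁=(c·0.145−b)/D = (82.914443·0.145−11.066850)/13.179356 = 0.072518
λ₂=(a−b·0.145)/D = (1.636078−11.066850·0.145)/13.179356 = 0.002381
w* = 0.072518·g + 0.002381·h:
  w_0 = 0.072518·0.4528 + 0.002381·12.0697 = 0.0616  (Tesla)
  w_1 = 0.072518·3.1419 + 0.002381·18.7030 = 0.2724  (Kellogg)
  w_2 = 0.072518·2.8709 + 0.002381·24.5374 = 0.2666  (JPMorgan)
  w_3 = 0.072518·2.0082 + 0.002381·10.5691 = 0.1708  (Oracle)
  w_4 = 0.072518·2.5929 + 0.002381·17.0352 = 0.2286  (Chevron)
Σw_i=1.0000  μᵀw=0.1450
σ²=wᵀΣw=λ₁·μ_p+λ₂ = 0.072518·0.145 + 0.002381 = 0.012897 ≈ 0.0129


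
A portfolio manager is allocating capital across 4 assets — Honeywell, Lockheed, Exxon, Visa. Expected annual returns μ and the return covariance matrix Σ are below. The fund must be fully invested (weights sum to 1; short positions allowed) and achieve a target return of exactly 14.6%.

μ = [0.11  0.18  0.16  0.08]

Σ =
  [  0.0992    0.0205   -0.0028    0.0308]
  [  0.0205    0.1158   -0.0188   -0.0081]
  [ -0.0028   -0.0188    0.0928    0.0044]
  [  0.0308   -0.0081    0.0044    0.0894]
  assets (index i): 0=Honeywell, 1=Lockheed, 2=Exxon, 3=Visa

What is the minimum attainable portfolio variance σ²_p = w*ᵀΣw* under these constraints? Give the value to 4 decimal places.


0.0273

x=Σ⁻¹μ = [0.5457  1.8493  2.0786  0.7721]
y=Σ⁻¹𝟙 = [5.2718  10.4239  12.5870  9.6944]
a=μᵀx=0.787242  b=𝟙ᵀx=5.245678  c=𝟙ᵀy=37.977144  D=ac−b²=2.380072
λ₁=(c·0.146−b)/D = (37.977144·0.146−5.245678)/2.380072 = 0.125620
λ₂=(a−b·0.146)/D = (0.787242−5.245678·0.146)/2.380072 = 0.008980
w* = 0.125620·x + 0.008980·y:
  w_0 = 0.125620·0.5457 + 0.008980·5.2718 = 0.1159  (Honeywell)
  w_1 = 0.125620·1.8493 + 0.008980·10.4239 = 0.3259  (Lockheed)
  w_2 = 0.125620·2.0786 + 0.008980·12.5870 = 0.3742  (Exxon)
  w_3 = 0.125620·0.7721 + 0.008980·9.6944 = 0.1840  (Visa)
Σw_i=1.0000  μᵀw=0.1460
σ²=wᵀΣw=λ₁·μ_p+λ₂ = 0.125620·0.146 + 0.008980 = 0.027321 ≈ 0.0273


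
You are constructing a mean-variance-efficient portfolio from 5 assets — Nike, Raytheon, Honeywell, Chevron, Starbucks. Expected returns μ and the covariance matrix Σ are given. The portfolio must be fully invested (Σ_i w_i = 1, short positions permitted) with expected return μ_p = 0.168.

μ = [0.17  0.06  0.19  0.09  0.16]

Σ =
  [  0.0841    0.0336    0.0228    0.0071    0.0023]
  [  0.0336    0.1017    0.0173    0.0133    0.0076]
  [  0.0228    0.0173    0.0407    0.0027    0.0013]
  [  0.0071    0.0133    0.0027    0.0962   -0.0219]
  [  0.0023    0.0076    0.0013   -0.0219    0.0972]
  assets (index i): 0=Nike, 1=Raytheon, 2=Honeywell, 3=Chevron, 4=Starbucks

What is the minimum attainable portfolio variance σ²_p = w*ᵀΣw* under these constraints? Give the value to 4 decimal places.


g=Σ⁻¹μ = [1.0114  -0.7850  4.2890  1.2852  1.9157]
h=Σ⁻¹𝟙 = [4.0856  2.5841  19.9896  12.0041  12.4266]
a=μᵀg=1.361920  b=𝟙ᵀg=7.716254  c=𝟙ᵀh=51.090060  D=ac−b²=10.039992
λ₁=(c·0.168−b)/D = (51.090060·0.168−7.716254)/10.039992 = 0.086342
λ₂=(a−b·0.168)/D = (1.361920−7.716254·0.168)/10.039992 = 0.006533
w* = 0.086342·g + 0.006533·h:
  w_0 = 0.086342·1.0114 + 0.006533·4.0856 = 0.1140  (Nike)
  w_1 = 0.086342·-0.7850 + 0.006533·2.5841 = -0.0509  (Raytheon)
  w_2 = 0.086342·4.2890 + 0.006533·19.9896 = 0.5009  (Honeywell)
  w_3 = 0.086342·1.2852 + 0.006533·12.0041 = 0.1894  (Chevron)
  w_4 = 0.086342·1.9157 + 0.006533·12.4266 = 0.2466  (Starbucks)
Σw_i=1.0000  μᵀw=0.1680
σ²=wᵀΣw=λ₁·μ_p+λ₂ = 0.086342·0.168 + 0.006533 = 0.021038 ≈ 0.0210

0.0210


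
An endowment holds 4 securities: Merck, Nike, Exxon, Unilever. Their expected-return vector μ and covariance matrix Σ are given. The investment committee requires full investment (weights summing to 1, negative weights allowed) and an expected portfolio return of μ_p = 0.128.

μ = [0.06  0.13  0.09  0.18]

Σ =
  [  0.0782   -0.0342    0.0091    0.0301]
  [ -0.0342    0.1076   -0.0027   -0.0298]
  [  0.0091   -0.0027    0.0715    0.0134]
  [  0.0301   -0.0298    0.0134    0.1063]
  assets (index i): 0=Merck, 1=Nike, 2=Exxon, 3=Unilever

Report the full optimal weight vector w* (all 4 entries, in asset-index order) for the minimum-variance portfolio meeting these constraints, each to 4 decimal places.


u=Σ⁻¹μ = [0.8098  2.0192  0.8721  1.9202]
v=Σ⁻¹𝟙 = [15.6756  16.8518  11.0723  8.2971]
a=μᵀu=0.735203  b=𝟙ᵀu=5.621252  c=𝟙ᵀv=51.896789  D=ac−b²=6.556204
λ₁=(c·0.128−b)/D = (51.896789·0.128−5.621252)/6.556204 = 0.155812
λ₂=(a−b·0.128)/D = (0.735203−5.621252·0.128)/6.556204 = 0.002392
w* = 0.155812·u + 0.002392·v:
  w_0 = 0.155812·0.8098 + 0.002392·15.6756 = 0.1637  (Merck)
  w_1 = 0.155812·2.0192 + 0.002392·16.8518 = 0.3549  (Nike)
  w_2 = 0.155812·0.8721 + 0.002392·11.0723 = 0.1624  (Exxon)
  w_3 = 0.155812·1.9202 + 0.002392·8.2971 = 0.3190  (Unilever)
Σw_i=1.0000  μᵀw=0.1280
σ²=wᵀΣw=λ₁·μ_p+λ₂ = 0.155812·0.128 + 0.002392 = 0.022336 ≈ 0.0223

0.1637  0.3549  0.1624  0.3190


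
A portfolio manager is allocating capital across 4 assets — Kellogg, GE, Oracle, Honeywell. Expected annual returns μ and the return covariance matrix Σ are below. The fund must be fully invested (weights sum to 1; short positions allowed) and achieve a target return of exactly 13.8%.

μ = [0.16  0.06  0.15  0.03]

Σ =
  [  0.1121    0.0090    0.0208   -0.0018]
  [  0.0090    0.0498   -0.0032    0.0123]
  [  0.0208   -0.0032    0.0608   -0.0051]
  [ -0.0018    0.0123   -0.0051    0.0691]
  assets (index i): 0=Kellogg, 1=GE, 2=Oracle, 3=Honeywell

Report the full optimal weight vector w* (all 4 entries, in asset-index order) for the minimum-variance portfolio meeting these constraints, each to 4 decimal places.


0.2656  0.1659  0.5708  -0.0023

p=Σ⁻¹μ = [0.9323  1.0735  2.2410  0.4328]
q=Σ⁻¹𝟙 = [4.6223  17.1710  16.8417  12.7787]
a=μᵀp=0.562697  b=𝟙ᵀp=4.679438  c=𝟙ᵀq=51.413667  D=ac−b²=7.033157
λ₁=(c·0.138−b)/D = (51.413667·0.138−4.679438)/7.033157 = 0.343466
λ₂=(a−b·0.138)/D = (0.562697−4.679438·0.138)/7.033157 = -0.011811
w* = 0.343466·p + -0.011811·q:
  w_0 = 0.343466·0.9323 + -0.011811·4.6223 = 0.2656  (Kellogg)
  w_1 = 0.343466·1.0735 + -0.011811·17.1710 = 0.1659  (GE)
  w_2 = 0.343466·2.2410 + -0.011811·16.8417 = 0.5708  (Oracle)
  w_3 = 0.343466·0.4328 + -0.011811·12.7787 = -0.0023  (Honeywell)
Σw_i=1.0000  μᵀw=0.1380
σ²=wᵀΣw=λ₁·μ_p+λ₂ = 0.343466·0.138 + -0.011811 = 0.035588 ≈ 0.0356


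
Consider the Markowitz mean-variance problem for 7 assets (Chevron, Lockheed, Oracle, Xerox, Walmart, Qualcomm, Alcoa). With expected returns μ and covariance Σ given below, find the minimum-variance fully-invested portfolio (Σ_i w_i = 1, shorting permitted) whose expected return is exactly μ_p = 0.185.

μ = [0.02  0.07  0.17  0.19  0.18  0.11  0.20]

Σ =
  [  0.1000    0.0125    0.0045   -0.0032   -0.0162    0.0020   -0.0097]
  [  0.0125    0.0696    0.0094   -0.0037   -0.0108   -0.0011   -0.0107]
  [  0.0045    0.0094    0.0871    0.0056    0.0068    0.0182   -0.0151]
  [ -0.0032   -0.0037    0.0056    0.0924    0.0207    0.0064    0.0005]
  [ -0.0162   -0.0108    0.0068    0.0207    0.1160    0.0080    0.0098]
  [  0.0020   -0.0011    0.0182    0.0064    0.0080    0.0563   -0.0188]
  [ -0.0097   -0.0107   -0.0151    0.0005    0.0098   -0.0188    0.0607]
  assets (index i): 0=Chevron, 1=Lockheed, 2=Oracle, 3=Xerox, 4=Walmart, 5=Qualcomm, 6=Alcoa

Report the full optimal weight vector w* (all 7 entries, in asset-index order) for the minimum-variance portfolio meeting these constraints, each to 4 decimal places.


-0.0716  0.0424  0.2138  0.1744  0.0577  0.1451  0.4382

p=Σ⁻¹μ = [0.5025  1.6567  1.8559  1.6405  0.7827  2.6799  4.8191]
q=Σ⁻¹𝟙 = [11.0365  17.5033  8.3310  8.3575  5.7188  23.1294  29.5675]
a=μᵀp=2.152703  b=𝟙ᵀp=13.937285  c=𝟙ᵀq=103.644128  D=ac−b²=28.867099
λ₁=(c·0.185−b)/D = (103.644128·0.185−13.937285)/28.867099 = 0.181413
λ₂=(a−b·0.185)/D = (2.152703−13.937285·0.185)/28.867099 = -0.014747
w* = 0.181413·p + -0.014747·q:
  w_0 = 0.181413·0.5025 + -0.014747·11.0365 = -0.0716  (Chevron)
  w_1 = 0.181413·1.6567 + -0.014747·17.5033 = 0.0424  (Lockheed)
  w_2 = 0.181413·1.8559 + -0.014747·8.3310 = 0.2138  (Oracle)
  w_3 = 0.181413·1.6405 + -0.014747·8.3575 = 0.1744  (Xerox)
  w_4 = 0.181413·0.7827 + -0.014747·5.7188 = 0.0577  (Walmart)
  w_5 = 0.181413·2.6799 + -0.014747·23.1294 = 0.1451  (Qualcomm)
  w_6 = 0.181413·4.8191 + -0.014747·29.5675 = 0.4382  (Alcoa)
Σw_i=1.0000  μᵀw=0.1850
σ²=wᵀΣw=λ₁·μ_p+λ₂ = 0.181413·0.185 + -0.014747 = 0.018815 ≈ 0.0188


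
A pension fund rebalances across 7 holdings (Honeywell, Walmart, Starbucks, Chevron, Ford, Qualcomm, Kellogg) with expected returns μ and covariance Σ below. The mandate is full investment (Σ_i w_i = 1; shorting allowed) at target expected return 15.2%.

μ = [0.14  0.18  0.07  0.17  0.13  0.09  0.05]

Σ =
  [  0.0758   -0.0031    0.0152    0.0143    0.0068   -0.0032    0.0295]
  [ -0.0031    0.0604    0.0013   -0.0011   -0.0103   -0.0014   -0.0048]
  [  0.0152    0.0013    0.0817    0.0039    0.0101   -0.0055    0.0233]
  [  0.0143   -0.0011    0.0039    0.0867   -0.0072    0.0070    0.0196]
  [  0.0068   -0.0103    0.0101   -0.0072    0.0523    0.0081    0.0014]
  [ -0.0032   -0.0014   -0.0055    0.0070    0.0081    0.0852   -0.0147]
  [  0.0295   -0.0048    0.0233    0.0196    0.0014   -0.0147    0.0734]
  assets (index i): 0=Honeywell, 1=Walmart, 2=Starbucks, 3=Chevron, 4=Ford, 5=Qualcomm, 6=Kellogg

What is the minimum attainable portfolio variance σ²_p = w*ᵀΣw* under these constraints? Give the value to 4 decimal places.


0.0139

p=Σ⁻¹μ = [1.3887  3.6296  0.1404  2.0118  3.1674  0.6859  -0.1444]
q=Σ⁻¹𝟙 = [5.8168  21.5229  5.6414  8.9915  20.6470  11.7776  10.4668]
a=μᵀp=1.665846  b=𝟙ᵀp=10.879357  c=𝟙ᵀq=84.864000  D=ac−b²=23.009944
λ₁=(c·0.152−b)/D = (84.864000·0.152−10.879357)/23.009944 = 0.087787
λ₂=(a−b·0.152)/D = (1.665846−10.879357·0.152)/23.009944 = 0.000529
w* = 0.087787·p + 0.000529·q:
  w_0 = 0.087787·1.3887 + 0.000529·5.8168 = 0.1250  (Honeywell)
  w_1 = 0.087787·3.6296 + 0.000529·21.5229 = 0.3300  (Walmart)
  w_2 = 0.087787·0.1404 + 0.000529·5.6414 = 0.0153  (Starbucks)
  w_3 = 0.087787·2.0118 + 0.000529·8.9915 = 0.1814  (Chevron)
  w_4 = 0.087787·3.1674 + 0.000529·20.6470 = 0.2890  (Ford)
  w_5 = 0.087787·0.6859 + 0.000529·11.7776 = 0.0664  (Qualcomm)
  w_6 = 0.087787·-0.1444 + 0.000529·10.4668 = -0.0071  (Kellogg)
Σw_i=1.0000  μᵀw=0.1520
σ²=wᵀΣw=λ₁·μ_p+λ₂ = 0.087787·0.152 + 0.000529 = 0.013873 ≈ 0.0139


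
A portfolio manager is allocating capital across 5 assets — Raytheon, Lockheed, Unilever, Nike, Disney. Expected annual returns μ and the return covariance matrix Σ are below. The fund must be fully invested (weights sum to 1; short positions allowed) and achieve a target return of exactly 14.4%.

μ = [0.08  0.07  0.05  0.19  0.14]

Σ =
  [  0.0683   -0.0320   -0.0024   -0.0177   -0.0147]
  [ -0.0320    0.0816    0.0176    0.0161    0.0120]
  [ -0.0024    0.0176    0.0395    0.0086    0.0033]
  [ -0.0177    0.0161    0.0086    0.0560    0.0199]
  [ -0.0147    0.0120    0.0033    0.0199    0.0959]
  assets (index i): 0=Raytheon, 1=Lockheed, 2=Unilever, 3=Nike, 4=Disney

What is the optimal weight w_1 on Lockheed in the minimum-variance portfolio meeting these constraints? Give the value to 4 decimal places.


0.1048

u=Σ⁻¹μ = [2.8375  1.0935  0.0820  3.6048  1.0071]
v=Σ⁻¹𝟙 = [28.7427  15.4923  15.7354  16.9299  8.8402]
a=μᵀu=1.133561  b=𝟙ᵀu=8.624967  c=𝟙ᵀv=85.740576  D=ac−b²=22.802107
λ₁=(c·0.144−b)/D = (85.740576·0.144−8.624967)/22.802107 = 0.163216
λ₂=(a−b·0.144)/D = (1.133561−8.624967·0.144)/22.802107 = -0.004755
w* = 0.163216·u + -0.004755·v:
  w_0 = 0.163216·2.8375 + -0.004755·28.7427 = 0.3264  (Raytheon)
  w_1 = 0.163216·1.0935 + -0.004755·15.4923 = 0.1048  (Lockheed)
  w_2 = 0.163216·0.0820 + -0.004755·15.7354 = -0.0614  (Unilever)
  w_3 = 0.163216·3.6048 + -0.004755·16.9299 = 0.5079  (Nike)
  w_4 = 0.163216·1.0071 + -0.004755·8.8402 = 0.1223  (Disney)
Σw_i=1.0000  μᵀw=0.1440
σ²=wᵀΣw=λ₁·μ_p+λ₂ = 0.163216·0.144 + -0.004755 = 0.018748 ≈ 0.0187


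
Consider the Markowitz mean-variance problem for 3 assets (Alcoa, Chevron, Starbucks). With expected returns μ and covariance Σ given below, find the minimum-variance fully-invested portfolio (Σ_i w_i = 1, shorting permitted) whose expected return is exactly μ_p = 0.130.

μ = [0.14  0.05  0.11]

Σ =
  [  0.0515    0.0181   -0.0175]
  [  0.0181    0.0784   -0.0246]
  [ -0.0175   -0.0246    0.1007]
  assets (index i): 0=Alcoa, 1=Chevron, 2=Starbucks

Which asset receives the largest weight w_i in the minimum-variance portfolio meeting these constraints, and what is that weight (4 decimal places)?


Alcoa (0.6726)

g=Σ⁻¹μ = [3.1523  0.4599  1.7525]
h=Σ⁻¹𝟙 = [20.4317  13.2866  16.7270]
a=μᵀg=0.657098  b=𝟙ᵀg=5.364740  c=𝟙ᵀh=50.445301  D=ac−b²=4.367099
λ₁=(c·0.130−b)/D = (50.445301·0.130−5.364740)/4.367099 = 0.273213
λ₂=(a−b·0.130)/D = (0.657098−5.364740·0.130)/4.367099 = -0.009232
w* = 0.273213·g + -0.009232·h:
  w_0 = 0.273213·3.1523 + -0.009232·20.4317 = 0.6726  (Alcoa)
  w_1 = 0.273213·0.4599 + -0.009232·13.2866 = 0.0030  (Chevron)
  w_2 = 0.273213·1.7525 + -0.009232·16.7270 = 0.3244  (Starbucks)
Σw_i=1.0000  μᵀw=0.1300
σ²=wᵀΣw=λ₁·μ_p+λ₂ = 0.273213·0.130 + -0.009232 = 0.026286 ≈ 0.0263


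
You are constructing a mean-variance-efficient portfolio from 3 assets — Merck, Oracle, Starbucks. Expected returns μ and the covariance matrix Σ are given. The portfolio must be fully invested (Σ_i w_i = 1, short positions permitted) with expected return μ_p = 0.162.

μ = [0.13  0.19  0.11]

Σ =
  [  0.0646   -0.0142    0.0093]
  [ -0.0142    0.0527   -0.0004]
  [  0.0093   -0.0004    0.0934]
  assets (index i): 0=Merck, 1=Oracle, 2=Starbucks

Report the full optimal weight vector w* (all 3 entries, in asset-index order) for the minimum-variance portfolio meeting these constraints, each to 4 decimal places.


g=Σ⁻¹μ = [2.8433  4.3784  0.9134]
h=Σ⁻¹𝟙 = [19.5473  24.3096  8.8644]
a=μᵀg=1.301994  b=𝟙ᵀg=8.135068  c=𝟙ᵀh=52.721363  D=ac−b²=2.463579
λ₁=(c·0.162−b)/D = (52.721363·0.162−8.135068)/2.463579 = 0.164717
λ₂=(a−b·0.162)/D = (1.301994−8.135068·0.162)/2.463579 = -0.006449
w* = 0.164717·g + -0.006449·h:
  w_0 = 0.164717·2.8433 + -0.006449·19.5473 = 0.3423  (Merck)
  w_1 = 0.164717·4.3784 + -0.006449·24.3096 = 0.5644  (Oracle)
  w_2 = 0.164717·0.9134 + -0.006449·8.8644 = 0.0933  (Starbucks)
Σw_i=1.0000  μᵀw=0.1620
σ²=wᵀΣw=λ₁·μ_p+λ₂ = 0.164717·0.162 + -0.006449 = 0.020235 ≈ 0.0202

0.3423  0.5644  0.0933


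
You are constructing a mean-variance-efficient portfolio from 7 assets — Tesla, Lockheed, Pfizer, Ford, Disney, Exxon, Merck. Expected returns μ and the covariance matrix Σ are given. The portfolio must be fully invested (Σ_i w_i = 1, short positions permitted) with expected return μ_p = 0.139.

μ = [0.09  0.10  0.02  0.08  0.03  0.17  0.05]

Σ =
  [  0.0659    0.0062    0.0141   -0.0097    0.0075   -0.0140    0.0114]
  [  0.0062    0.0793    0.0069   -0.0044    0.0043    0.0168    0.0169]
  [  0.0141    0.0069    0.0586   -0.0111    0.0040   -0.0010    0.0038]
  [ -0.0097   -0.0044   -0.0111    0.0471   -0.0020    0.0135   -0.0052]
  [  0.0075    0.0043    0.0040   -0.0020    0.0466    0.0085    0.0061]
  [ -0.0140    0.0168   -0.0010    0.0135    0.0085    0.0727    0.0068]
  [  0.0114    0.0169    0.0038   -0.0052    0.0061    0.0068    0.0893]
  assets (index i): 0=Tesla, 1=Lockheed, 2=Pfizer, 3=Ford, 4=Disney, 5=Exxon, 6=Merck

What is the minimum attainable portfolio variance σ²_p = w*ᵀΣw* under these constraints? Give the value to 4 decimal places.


g=Σ⁻¹μ = [1.9849  0.6842  0.1172  1.5513  -0.1108  2.2800  0.0963]
h=Σ⁻¹𝟙 = [13.3731  7.7546  16.8131  28.1673  16.1282  6.9692  7.3158]
a=μᵀg=0.762598  b=𝟙ᵀg=6.603090  c=𝟙ᵀh=96.521288  D=ac−b²=30.006123
λ₁=(c·0.139−b)/D = (96.521288·0.139−6.603090)/30.006123 = 0.227066
λ₂=(a−b·0.139)/D = (0.762598−6.603090·0.139)/30.006123 = -0.005173
w* = 0.227066·g + -0.005173·h:
  w_0 = 0.227066·1.9849 + -0.005173·13.3731 = 0.3815  (Tesla)
  w_1 = 0.227066·0.6842 + -0.005173·7.7546 = 0.1152  (Lockheed)
  w_2 = 0.227066·0.1172 + -0.005173·16.8131 = -0.0604  (Pfizer)
  w_3 = 0.227066·1.5513 + -0.005173·28.1673 = 0.2065  (Ford)
  w_4 = 0.227066·-0.1108 + -0.005173·16.1282 = -0.1086  (Disney)
  w_5 = 0.227066·2.2800 + -0.005173·6.9692 = 0.4817  (Exxon)
  w_6 = 0.227066·0.0963 + -0.005173·7.3158 = -0.0160  (Merck)
Σw_i=1.0000  μᵀw=0.1390
σ²=wᵀΣw=λ₁·μ_p+λ₂ = 0.227066·0.139 + -0.005173 = 0.026389 ≈ 0.0264

0.0264


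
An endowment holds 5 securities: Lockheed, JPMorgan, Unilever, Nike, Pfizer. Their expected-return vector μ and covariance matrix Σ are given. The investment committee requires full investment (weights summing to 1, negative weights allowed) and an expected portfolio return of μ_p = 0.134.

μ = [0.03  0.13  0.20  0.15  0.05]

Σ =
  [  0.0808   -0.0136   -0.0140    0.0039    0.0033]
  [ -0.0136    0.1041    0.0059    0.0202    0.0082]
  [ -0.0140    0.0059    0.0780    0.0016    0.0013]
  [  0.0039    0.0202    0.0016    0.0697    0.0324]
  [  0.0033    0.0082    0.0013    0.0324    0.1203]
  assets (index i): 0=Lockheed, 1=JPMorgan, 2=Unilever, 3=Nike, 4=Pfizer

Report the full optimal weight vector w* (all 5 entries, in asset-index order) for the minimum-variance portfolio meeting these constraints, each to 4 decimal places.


0.2273  0.1562  0.3531  0.2309  0.0325

x=Σ⁻¹μ = [0.8889  0.8664  2.6228  1.8859  -0.2041]
y=Σ⁻¹𝟙 = [15.8191  8.8440  14.7394  8.2904  4.8837]
a=μᵀx=0.936545  b=𝟙ᵀx=6.059925  c=𝟙ᵀy=52.576616  D=ac−b²=12.517685
λ₁=(c·0.134−b)/D = (52.576616·0.134−6.059925)/12.517685 = 0.078716
λ₂=(a−b·0.134)/D = (0.936545−6.059925·0.134)/12.517685 = 0.009947
w* = 0.078716·x + 0.009947·y:
  w_0 = 0.078716·0.8889 + 0.009947·15.8191 = 0.2273  (Lockheed)
  w_1 = 0.078716·0.8664 + 0.009947·8.8440 = 0.1562  (JPMorgan)
  w_2 = 0.078716·2.6228 + 0.009947·14.7394 = 0.3531  (Unilever)
  w_3 = 0.078716·1.8859 + 0.009947·8.2904 = 0.2309  (Nike)
  w_4 = 0.078716·-0.2041 + 0.009947·4.8837 = 0.0325  (Pfizer)
Σw_i=1.0000  μᵀw=0.1340
σ²=wᵀΣw=λ₁·μ_p+λ₂ = 0.078716·0.134 + 0.009947 = 0.020495 ≈ 0.0205


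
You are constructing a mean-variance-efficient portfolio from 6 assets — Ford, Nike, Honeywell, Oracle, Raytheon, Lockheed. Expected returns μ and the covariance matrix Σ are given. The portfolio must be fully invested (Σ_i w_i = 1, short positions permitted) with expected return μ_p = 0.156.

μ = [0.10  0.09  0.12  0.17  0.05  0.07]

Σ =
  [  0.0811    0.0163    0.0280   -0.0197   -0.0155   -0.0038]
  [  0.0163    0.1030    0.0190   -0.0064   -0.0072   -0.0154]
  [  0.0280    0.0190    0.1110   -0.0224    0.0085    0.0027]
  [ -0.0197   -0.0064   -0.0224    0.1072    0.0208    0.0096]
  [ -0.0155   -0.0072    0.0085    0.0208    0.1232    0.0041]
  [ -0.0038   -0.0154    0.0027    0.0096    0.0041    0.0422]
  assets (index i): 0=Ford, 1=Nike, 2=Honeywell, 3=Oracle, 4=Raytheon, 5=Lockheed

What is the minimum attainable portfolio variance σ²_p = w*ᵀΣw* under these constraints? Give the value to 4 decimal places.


0.0433

g=Σ⁻¹μ = [1.3070  0.8619  0.9338  1.8953  0.1836  1.5822]
h=Σ⁻¹𝟙 = [13.4987  11.8058  4.2924  9.5820  7.7255  26.0155]
a=μᵀg=0.762457  b=𝟙ᵀg=6.763788  c=𝟙ᵀh=72.919954  D=ac−b²=9.849529
λ₁=(c·0.156−b)/D = (72.919954·0.156−6.763788)/9.849529 = 0.468218
λ₂=(a−b·0.156)/D = (0.762457−6.763788·0.156)/9.849529 = -0.029717
w* = 0.468218·g + -0.029717·h:
  w_0 = 0.468218·1.3070 + -0.029717·13.4987 = 0.2108  (Ford)
  w_1 = 0.468218·0.8619 + -0.029717·11.8058 = 0.0527  (Nike)
  w_2 = 0.468218·0.9338 + -0.029717·4.2924 = 0.3097  (Honeywell)
  w_3 = 0.468218·1.8953 + -0.029717·9.5820 = 0.6027  (Oracle)
  w_4 = 0.468218·0.1836 + -0.029717·7.7255 = -0.1436  (Raytheon)
  w_5 = 0.468218·1.5822 + -0.029717·26.0155 = -0.0323  (Lockheed)
Σw_i=1.0000  μᵀw=0.1560
σ²=wᵀΣw=λ₁·μ_p+λ₂ = 0.468218·0.156 + -0.029717 = 0.043325 ≈ 0.0433


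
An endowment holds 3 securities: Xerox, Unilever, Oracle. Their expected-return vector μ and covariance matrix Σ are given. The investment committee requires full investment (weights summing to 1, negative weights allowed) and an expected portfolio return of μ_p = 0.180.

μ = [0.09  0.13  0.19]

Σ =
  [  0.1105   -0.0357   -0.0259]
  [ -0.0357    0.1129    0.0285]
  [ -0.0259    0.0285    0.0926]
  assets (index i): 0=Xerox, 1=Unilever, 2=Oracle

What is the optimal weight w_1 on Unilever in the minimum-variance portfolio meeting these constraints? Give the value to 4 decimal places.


p=Σ⁻¹μ = [1.6917  1.1374  2.1750]
q=Σ⁻¹𝟙 = [15.2707  10.7143  11.7727]
a=μᵀp=0.713353  b=𝟙ᵀp=5.004037  c=𝟙ᵀq=37.757709  D=ac−b²=1.894194
λ₁=(c·0.180−b)/D = (37.757709·0.180−5.004037)/1.894194 = 0.946234
λ₂=(a−b·0.180)/D = (0.713353−5.004037·0.180)/1.894194 = -0.098920
w* = 0.946234·p + -0.098920·q:
  w_0 = 0.946234·1.6917 + -0.098920·15.2707 = 0.0902  (Xerox)
  w_1 = 0.946234·1.1374 + -0.098920·10.7143 = 0.0164  (Unilever)
  w_2 = 0.946234·2.1750 + -0.098920·11.7727 = 0.8935  (Oracle)
Σw_i=1.0000  μᵀw=0.1800
σ²=wᵀΣw=λ₁·μ_p+λ₂ = 0.946234·0.180 + -0.098920 = 0.071402 ≈ 0.0714

0.0164


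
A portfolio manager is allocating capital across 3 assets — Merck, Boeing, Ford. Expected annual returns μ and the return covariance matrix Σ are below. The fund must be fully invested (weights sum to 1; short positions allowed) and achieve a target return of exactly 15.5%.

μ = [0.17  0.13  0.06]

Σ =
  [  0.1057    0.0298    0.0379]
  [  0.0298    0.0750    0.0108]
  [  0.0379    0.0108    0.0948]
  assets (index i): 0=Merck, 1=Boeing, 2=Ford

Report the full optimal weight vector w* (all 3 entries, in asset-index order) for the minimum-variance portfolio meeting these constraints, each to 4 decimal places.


u=Σ⁻¹μ = [1.2657  1.2324  -0.0135]
v=Σ⁻¹𝟙 = [3.5982  10.7685  7.8832]
a=μᵀu=0.374571  b=𝟙ᵀu=2.484583  c=𝟙ᵀv=22.249867  D=ac−b²=2.160994
λ₁=(c·0.155−b)/D = (22.249867·0.155−2.484583)/2.160994 = 0.446159
λ₂=(a−b·0.155)/D = (0.374571−2.484583·0.155)/2.160994 = -0.004877
w* = 0.446159·u + -0.004877·v:
  w_0 = 0.446159·1.2657 + -0.004877·3.5982 = 0.5472  (Merck)
  w_1 = 0.446159·1.2324 + -0.004877·10.7685 = 0.4973  (Boeing)
  w_2 = 0.446159·-0.0135 + -0.004877·7.8832 = -0.0445  (Ford)
Σw_i=1.0000  μᵀw=0.1550
σ²=wᵀΣw=λ₁·μ_p+λ₂ = 0.446159·0.155 + -0.004877 = 0.064277 ≈ 0.0643

0.5472  0.4973  -0.0445


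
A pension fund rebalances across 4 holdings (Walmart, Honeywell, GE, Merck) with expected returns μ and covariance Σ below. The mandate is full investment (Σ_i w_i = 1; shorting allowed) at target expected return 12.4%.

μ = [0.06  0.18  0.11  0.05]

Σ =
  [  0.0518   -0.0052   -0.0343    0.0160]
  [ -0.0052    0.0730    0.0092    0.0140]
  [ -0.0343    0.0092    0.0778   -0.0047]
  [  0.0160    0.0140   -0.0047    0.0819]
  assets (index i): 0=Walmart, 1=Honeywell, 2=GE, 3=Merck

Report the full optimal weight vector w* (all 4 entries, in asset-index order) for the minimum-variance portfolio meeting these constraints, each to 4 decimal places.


p=Σ⁻¹μ = [3.1380  2.4276  2.4937  -0.2744]
q=Σ⁻¹𝟙 = [37.9981  11.9811  28.4531  4.3715]
a=μᵀp=0.885839  b=𝟙ᵀp=7.784902  c=𝟙ᵀq=82.803804  D=ac−b²=12.746136
λ₁=(c·0.124−b)/D = (82.803804·0.124−7.784902)/12.746136 = 0.194786
λ₂=(a−b·0.124)/D = (0.885839−7.784902·0.124)/12.746136 = -0.006236
w* = 0.194786·p + -0.006236·q:
  w_0 = 0.194786·3.1380 + -0.006236·37.9981 = 0.3743  (Walmart)
  w_1 = 0.194786·2.4276 + -0.006236·11.9811 = 0.3982  (Honeywell)
  w_2 = 0.194786·2.4937 + -0.006236·28.4531 = 0.3083  (GE)
  w_3 = 0.194786·-0.2744 + -0.006236·4.3715 = -0.0807  (Merck)
Σw_i=1.0000  μᵀw=0.1240
σ²=wᵀΣw=λ₁·μ_p+λ₂ = 0.194786·0.124 + -0.006236 = 0.017917 ≈ 0.0179

0.3743  0.3982  0.3083  -0.0807


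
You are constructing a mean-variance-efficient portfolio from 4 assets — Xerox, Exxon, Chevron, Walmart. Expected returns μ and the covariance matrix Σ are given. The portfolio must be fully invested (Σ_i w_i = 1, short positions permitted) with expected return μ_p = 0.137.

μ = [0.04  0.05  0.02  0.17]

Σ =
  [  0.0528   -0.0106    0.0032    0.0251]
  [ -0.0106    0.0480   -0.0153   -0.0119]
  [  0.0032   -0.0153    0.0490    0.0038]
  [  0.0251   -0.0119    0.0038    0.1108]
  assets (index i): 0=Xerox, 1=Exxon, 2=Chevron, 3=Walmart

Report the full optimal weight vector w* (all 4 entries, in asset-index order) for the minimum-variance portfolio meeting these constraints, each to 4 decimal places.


x=Σ⁻¹μ = [0.2880  1.7696  0.8154  1.6311]
y=Σ⁻¹𝟙 = [21.1070  36.8260  29.9723  7.1710]
a=μᵀx=0.393600  b=𝟙ᵀx=4.504098  c=𝟙ᵀy=95.076356  D=ac−b²=17.135157
λ₁=(c·0.137−b)/D = (95.076356·0.137−4.504098)/17.135157 = 0.497303
λ₂=(a−b·0.137)/D = (0.393600−4.504098·0.137)/17.135157 = -0.013041
w* = 0.497303·x + -0.013041·y:
  w_0 = 0.497303·0.2880 + -0.013041·21.1070 = -0.1320  (Xerox)
  w_1 = 0.497303·1.7696 + -0.013041·36.8260 = 0.3998  (Exxon)
  w_2 = 0.497303·0.8154 + -0.013041·29.9723 = 0.0146  (Chevron)
  w_3 = 0.497303·1.6311 + -0.013041·7.1710 = 0.7177  (Walmart)
Σw_i=1.0000  μᵀw=0.1370
σ²=wᵀΣw=λ₁·μ_p+λ₂ = 0.497303·0.137 + -0.013041 = 0.055089 ≈ 0.0551

-0.1320  0.3998  0.0146  0.7177


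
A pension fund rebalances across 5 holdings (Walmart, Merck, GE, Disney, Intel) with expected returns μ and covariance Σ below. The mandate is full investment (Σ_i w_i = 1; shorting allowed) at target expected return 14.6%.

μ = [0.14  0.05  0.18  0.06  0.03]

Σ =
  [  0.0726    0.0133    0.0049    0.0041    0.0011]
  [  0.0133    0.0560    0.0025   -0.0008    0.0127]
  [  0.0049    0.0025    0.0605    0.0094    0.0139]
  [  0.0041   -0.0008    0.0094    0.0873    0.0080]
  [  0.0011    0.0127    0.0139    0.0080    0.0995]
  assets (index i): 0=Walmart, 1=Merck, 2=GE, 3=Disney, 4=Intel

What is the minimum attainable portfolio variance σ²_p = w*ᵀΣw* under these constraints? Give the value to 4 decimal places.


0.0277

g=Σ⁻¹μ = [1.6448  0.4244  2.8173  0.3281  -0.1908]
h=Σ⁻¹𝟙 = [9.7956  13.8162  12.4161  9.2621  5.6993]
a=μᵀg=0.772574  b=𝟙ᵀg=5.023809  c=𝟙ᵀh=50.989370  D=ac−b²=14.154402
λ₁=(c·0.146−b)/D = (50.989370·0.146−5.023809)/14.154402 = 0.171017
λ₂=(a−b·0.146)/D = (0.772574−5.023809·0.146)/14.154402 = 0.002762
w* = 0.171017·g + 0.002762·h:
  w_0 = 0.171017·1.6448 + 0.002762·9.7956 = 0.3084  (Walmart)
  w_1 = 0.171017·0.4244 + 0.002762·13.8162 = 0.1107  (Merck)
  w_2 = 0.171017·2.8173 + 0.002762·12.4161 = 0.5161  (GE)
  w_3 = 0.171017·0.3281 + 0.002762·9.2621 = 0.0817  (Disney)
  w_4 = 0.171017·-0.1908 + 0.002762·5.6993 = -0.0169  (Intel)
Σw_i=1.0000  μᵀw=0.1460
σ²=wᵀΣw=λ₁·μ_p+λ₂ = 0.171017·0.146 + 0.002762 = 0.027731 ≈ 0.0277


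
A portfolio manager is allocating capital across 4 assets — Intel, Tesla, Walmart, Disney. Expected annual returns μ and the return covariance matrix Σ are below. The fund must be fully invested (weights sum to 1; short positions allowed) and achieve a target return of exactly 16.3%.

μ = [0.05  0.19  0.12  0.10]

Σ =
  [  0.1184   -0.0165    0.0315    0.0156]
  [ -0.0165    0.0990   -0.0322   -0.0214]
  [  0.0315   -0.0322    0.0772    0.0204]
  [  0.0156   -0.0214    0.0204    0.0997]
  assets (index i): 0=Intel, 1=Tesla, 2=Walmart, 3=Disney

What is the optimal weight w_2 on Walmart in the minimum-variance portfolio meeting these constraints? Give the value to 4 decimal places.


p=Σ⁻¹μ = [0.0268  2.9765  2.4866  1.1289]
q=Σ⁻¹𝟙 = [5.5096  18.2646  15.7145  9.8730]
a=μᵀp=0.978155  b=𝟙ᵀp=6.618797  c=𝟙ᵀq=49.361733  D=ac−b²=4.474971
λ₁=(c·0.163−b)/D = (49.361733·0.163−6.618797)/4.474971 = 0.318922
λ₂=(a−b·0.163)/D = (0.978155−6.618797·0.163)/4.474971 = -0.022505
w* = 0.318922·p + -0.022505·q:
  w_0 = 0.318922·0.0268 + -0.022505·5.5096 = -0.1155  (Intel)
  w_1 = 0.318922·2.9765 + -0.022505·18.2646 = 0.5382  (Tesla)
  w_2 = 0.318922·2.4866 + -0.022505·15.7145 = 0.4394  (Walmart)
  w_3 = 0.318922·1.1289 + -0.022505·9.8730 = 0.1378  (Disney)
Σw_i=1.0000  μᵀw=0.1630
σ²=wᵀΣw=λ₁·μ_p+λ₂ = 0.318922·0.163 + -0.022505 = 0.029479 ≈ 0.0295

0.4394
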